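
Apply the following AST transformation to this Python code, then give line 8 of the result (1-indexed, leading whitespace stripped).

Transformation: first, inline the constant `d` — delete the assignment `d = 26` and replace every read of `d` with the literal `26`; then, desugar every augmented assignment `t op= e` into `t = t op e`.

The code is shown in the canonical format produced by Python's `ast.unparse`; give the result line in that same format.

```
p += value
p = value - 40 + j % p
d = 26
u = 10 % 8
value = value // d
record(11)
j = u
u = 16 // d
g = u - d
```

g = u - 26

Transformed code:
p = p + value
p = value - 40 + j % p
u = 10 % 8
value = value // 26
record(11)
j = u
u = 16 // 26
g = u - 26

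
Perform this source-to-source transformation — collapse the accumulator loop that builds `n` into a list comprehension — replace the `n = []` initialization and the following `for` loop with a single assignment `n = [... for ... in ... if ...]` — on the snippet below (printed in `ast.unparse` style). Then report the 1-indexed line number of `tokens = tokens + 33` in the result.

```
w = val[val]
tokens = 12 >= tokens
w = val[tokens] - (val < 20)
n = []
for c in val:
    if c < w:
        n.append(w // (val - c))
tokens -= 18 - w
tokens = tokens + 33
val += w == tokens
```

6

Transformed code:
w = val[val]
tokens = 12 >= tokens
w = val[tokens] - (val < 20)
n = [w // (val - c) for c in val if c < w]
tokens -= 18 - w
tokens = tokens + 33
val += w == tokens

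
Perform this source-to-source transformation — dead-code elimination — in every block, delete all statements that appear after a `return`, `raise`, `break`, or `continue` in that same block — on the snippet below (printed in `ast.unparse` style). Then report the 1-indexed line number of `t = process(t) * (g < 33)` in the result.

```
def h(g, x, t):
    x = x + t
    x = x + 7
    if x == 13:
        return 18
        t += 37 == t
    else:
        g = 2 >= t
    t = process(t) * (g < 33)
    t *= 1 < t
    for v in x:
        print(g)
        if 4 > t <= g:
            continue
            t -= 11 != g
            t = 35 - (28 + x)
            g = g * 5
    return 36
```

Transformed code:
def h(g, x, t):
    x = x + t
    x = x + 7
    if x == 13:
        return 18
    else:
        g = 2 >= t
    t = process(t) * (g < 33)
    t *= 1 < t
    for v in x:
        print(g)
        if 4 > t <= g:
            continue
    return 36

8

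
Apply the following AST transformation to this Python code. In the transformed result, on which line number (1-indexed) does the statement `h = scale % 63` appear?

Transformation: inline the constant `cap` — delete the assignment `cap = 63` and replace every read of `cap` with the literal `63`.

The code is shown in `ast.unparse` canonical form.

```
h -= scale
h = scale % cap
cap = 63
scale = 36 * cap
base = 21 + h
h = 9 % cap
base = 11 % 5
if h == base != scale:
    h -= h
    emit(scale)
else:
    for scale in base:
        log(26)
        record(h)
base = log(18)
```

Transformed code:
h -= scale
h = scale % 63
scale = 36 * 63
base = 21 + h
h = 9 % 63
base = 11 % 5
if h == base != scale:
    h -= h
    emit(scale)
else:
    for scale in base:
        log(26)
        record(h)
base = log(18)

2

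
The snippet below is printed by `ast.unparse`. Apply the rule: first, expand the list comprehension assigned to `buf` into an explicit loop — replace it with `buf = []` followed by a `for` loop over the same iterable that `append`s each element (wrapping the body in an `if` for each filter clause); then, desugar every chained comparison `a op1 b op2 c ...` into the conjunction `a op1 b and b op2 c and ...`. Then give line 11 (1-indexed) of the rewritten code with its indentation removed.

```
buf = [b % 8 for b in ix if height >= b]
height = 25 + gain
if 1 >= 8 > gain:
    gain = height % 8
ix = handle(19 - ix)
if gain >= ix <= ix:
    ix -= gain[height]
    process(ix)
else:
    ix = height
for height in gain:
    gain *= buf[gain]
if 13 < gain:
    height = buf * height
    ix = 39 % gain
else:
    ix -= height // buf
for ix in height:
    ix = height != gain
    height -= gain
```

Transformed code:
buf = []
for b in ix:
    if height >= b:
        buf.append(b % 8)
height = 25 + gain
if 1 >= 8 and 8 > gain:
    gain = height % 8
ix = handle(19 - ix)
if gain >= ix and ix <= ix:
    ix -= gain[height]
    process(ix)
else:
    ix = height
for height in gain:
    gain *= buf[gain]
if 13 < gain:
    height = buf * height
    ix = 39 % gain
else:
    ix -= height // buf
for ix in height:
    ix = height != gain
    height -= gain

process(ix)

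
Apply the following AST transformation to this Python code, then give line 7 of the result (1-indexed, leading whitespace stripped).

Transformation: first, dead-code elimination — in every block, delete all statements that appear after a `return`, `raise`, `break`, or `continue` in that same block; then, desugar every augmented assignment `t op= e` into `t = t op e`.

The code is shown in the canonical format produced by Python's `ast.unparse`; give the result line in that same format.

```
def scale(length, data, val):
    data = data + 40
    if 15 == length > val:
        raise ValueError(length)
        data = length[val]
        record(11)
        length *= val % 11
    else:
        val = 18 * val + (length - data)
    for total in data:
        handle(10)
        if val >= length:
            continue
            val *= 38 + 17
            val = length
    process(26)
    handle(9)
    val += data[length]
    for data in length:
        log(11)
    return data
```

Transformed code:
def scale(length, data, val):
    data = data + 40
    if 15 == length > val:
        raise ValueError(length)
    else:
        val = 18 * val + (length - data)
    for total in data:
        handle(10)
        if val >= length:
            continue
    process(26)
    handle(9)
    val = val + data[length]
    for data in length:
        log(11)
    return data

for total in data:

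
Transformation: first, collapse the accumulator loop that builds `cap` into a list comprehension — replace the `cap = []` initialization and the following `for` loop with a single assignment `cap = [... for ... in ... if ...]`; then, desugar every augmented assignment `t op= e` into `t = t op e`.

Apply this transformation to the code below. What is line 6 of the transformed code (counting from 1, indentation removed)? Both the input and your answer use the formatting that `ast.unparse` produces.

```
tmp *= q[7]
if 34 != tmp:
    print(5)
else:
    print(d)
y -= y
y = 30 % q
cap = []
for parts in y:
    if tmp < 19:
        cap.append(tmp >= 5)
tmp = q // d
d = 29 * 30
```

y = y - y

Transformed code:
tmp = tmp * q[7]
if 34 != tmp:
    print(5)
else:
    print(d)
y = y - y
y = 30 % q
cap = [tmp >= 5 for parts in y if tmp < 19]
tmp = q // d
d = 29 * 30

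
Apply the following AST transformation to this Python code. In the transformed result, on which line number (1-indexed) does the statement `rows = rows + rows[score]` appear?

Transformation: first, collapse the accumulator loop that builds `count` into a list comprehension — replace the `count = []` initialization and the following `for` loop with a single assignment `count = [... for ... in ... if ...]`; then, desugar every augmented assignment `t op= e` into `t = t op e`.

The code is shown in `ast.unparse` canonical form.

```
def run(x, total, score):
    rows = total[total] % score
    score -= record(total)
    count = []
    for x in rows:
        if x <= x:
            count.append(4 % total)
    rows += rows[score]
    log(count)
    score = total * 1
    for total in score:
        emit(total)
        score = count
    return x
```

5

Transformed code:
def run(x, total, score):
    rows = total[total] % score
    score = score - record(total)
    count = [4 % total for x in rows if x <= x]
    rows = rows + rows[score]
    log(count)
    score = total * 1
    for total in score:
        emit(total)
        score = count
    return x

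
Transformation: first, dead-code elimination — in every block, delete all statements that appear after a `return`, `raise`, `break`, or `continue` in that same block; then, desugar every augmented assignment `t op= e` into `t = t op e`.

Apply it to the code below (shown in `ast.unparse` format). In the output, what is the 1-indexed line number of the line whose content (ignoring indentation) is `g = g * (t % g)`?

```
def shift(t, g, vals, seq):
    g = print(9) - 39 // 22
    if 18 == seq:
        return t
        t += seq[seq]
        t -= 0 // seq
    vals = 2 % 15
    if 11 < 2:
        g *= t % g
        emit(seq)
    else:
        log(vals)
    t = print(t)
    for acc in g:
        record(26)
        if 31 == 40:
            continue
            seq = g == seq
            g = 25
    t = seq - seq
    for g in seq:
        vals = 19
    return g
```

Transformed code:
def shift(t, g, vals, seq):
    g = print(9) - 39 // 22
    if 18 == seq:
        return t
    vals = 2 % 15
    if 11 < 2:
        g = g * (t % g)
        emit(seq)
    else:
        log(vals)
    t = print(t)
    for acc in g:
        record(26)
        if 31 == 40:
            continue
    t = seq - seq
    for g in seq:
        vals = 19
    return g

7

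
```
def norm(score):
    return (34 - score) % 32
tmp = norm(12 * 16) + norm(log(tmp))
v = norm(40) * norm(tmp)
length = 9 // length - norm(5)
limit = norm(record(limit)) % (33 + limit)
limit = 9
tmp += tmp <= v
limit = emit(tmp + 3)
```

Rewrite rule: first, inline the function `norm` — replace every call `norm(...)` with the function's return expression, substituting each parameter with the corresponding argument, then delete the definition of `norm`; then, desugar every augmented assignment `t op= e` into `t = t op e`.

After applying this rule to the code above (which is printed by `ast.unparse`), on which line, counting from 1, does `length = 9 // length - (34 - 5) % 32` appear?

Transformed code:
tmp = (34 - 12 * 16) % 32 + (34 - log(tmp)) % 32
v = (34 - 40) % 32 * ((34 - tmp) % 32)
length = 9 // length - (34 - 5) % 32
limit = (34 - record(limit)) % 32 % (33 + limit)
limit = 9
tmp = tmp + (tmp <= v)
limit = emit(tmp + 3)

3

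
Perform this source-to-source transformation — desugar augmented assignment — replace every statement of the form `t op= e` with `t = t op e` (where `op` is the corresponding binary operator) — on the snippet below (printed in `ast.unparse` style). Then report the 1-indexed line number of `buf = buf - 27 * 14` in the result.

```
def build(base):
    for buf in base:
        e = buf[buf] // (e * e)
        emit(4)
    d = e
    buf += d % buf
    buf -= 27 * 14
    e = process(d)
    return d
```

Transformed code:
def build(base):
    for buf in base:
        e = buf[buf] // (e * e)
        emit(4)
    d = e
    buf = buf + d % buf
    buf = buf - 27 * 14
    e = process(d)
    return d

7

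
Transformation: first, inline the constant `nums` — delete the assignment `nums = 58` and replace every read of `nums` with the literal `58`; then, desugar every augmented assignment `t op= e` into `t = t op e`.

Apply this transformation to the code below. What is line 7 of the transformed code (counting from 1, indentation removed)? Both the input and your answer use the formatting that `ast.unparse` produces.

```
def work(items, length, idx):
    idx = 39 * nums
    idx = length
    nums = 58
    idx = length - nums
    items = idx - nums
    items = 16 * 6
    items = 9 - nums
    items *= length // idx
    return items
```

Transformed code:
def work(items, length, idx):
    idx = 39 * 58
    idx = length
    idx = length - 58
    items = idx - 58
    items = 16 * 6
    items = 9 - 58
    items = items * (length // idx)
    return items

items = 9 - 58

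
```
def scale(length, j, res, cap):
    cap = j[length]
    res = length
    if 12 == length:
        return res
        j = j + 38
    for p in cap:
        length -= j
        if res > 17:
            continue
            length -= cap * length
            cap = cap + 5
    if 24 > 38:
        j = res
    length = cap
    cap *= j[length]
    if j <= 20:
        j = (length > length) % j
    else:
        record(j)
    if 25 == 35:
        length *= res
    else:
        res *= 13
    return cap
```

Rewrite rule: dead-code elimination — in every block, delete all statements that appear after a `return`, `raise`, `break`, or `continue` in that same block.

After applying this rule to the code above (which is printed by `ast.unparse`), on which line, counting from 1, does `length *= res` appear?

Transformed code:
def scale(length, j, res, cap):
    cap = j[length]
    res = length
    if 12 == length:
        return res
    for p in cap:
        length -= j
        if res > 17:
            continue
    if 24 > 38:
        j = res
    length = cap
    cap *= j[length]
    if j <= 20:
        j = (length > length) % j
    else:
        record(j)
    if 25 == 35:
        length *= res
    else:
        res *= 13
    return cap

19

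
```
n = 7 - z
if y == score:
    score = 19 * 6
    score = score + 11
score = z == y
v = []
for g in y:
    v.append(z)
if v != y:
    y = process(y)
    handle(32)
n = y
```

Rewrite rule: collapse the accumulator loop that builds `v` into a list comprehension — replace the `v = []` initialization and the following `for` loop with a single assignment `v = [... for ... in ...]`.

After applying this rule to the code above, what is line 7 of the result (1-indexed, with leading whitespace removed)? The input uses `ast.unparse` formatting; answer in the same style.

Transformed code:
n = 7 - z
if y == score:
    score = 19 * 6
    score = score + 11
score = z == y
v = [z for g in y]
if v != y:
    y = process(y)
    handle(32)
n = y

if v != y:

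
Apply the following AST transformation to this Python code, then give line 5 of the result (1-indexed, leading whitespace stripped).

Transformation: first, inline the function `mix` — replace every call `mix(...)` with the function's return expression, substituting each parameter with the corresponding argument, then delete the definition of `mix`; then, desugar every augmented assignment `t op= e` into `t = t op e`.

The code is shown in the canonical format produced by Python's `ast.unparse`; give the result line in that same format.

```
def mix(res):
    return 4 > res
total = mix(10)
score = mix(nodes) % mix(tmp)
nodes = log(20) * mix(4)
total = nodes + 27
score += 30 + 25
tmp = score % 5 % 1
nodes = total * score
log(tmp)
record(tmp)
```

score = score + (30 + 25)

Transformed code:
total = 4 > 10
score = (4 > nodes) % (4 > tmp)
nodes = log(20) * (4 > 4)
total = nodes + 27
score = score + (30 + 25)
tmp = score % 5 % 1
nodes = total * score
log(tmp)
record(tmp)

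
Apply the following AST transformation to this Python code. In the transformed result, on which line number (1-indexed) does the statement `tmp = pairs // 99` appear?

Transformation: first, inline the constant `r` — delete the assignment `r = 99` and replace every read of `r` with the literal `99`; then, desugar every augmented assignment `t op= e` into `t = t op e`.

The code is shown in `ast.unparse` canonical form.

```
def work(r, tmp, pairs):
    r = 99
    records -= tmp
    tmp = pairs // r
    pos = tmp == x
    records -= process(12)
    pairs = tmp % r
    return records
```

Transformed code:
def work(r, tmp, pairs):
    records = records - tmp
    tmp = pairs // 99
    pos = tmp == x
    records = records - process(12)
    pairs = tmp % 99
    return records

3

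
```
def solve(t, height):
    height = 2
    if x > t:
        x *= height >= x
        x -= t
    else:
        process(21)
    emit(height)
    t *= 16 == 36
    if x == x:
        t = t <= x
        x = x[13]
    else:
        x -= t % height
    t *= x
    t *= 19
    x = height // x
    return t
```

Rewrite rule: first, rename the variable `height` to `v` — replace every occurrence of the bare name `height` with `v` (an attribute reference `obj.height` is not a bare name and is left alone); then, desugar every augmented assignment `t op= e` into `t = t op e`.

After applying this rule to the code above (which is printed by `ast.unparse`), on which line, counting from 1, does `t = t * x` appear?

15

Transformed code:
def solve(t, v):
    v = 2
    if x > t:
        x = x * (v >= x)
        x = x - t
    else:
        process(21)
    emit(v)
    t = t * (16 == 36)
    if x == x:
        t = t <= x
        x = x[13]
    else:
        x = x - t % v
    t = t * x
    t = t * 19
    x = v // x
    return t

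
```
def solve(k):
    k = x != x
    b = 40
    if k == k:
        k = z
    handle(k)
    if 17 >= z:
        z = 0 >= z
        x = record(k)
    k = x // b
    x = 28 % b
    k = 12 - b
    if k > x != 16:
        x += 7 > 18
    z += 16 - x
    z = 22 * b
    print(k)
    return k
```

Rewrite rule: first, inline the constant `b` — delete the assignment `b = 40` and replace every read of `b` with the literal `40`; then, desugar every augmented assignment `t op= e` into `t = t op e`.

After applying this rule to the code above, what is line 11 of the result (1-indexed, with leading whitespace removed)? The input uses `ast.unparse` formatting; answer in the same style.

Transformed code:
def solve(k):
    k = x != x
    if k == k:
        k = z
    handle(k)
    if 17 >= z:
        z = 0 >= z
        x = record(k)
    k = x // 40
    x = 28 % 40
    k = 12 - 40
    if k > x != 16:
        x = x + (7 > 18)
    z = z + (16 - x)
    z = 22 * 40
    print(k)
    return k

k = 12 - 40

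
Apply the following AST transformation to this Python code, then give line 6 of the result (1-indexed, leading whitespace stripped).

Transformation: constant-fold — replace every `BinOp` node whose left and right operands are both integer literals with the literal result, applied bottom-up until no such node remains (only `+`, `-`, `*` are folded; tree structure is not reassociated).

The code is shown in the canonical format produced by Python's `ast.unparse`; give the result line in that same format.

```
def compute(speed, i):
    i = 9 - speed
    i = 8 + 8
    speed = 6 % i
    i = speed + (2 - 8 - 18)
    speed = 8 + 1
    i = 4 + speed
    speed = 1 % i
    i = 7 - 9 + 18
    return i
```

Transformed code:
def compute(speed, i):
    i = 9 - speed
    i = 16
    speed = 6 % i
    i = speed + -24
    speed = 9
    i = 4 + speed
    speed = 1 % i
    i = 16
    return i

speed = 9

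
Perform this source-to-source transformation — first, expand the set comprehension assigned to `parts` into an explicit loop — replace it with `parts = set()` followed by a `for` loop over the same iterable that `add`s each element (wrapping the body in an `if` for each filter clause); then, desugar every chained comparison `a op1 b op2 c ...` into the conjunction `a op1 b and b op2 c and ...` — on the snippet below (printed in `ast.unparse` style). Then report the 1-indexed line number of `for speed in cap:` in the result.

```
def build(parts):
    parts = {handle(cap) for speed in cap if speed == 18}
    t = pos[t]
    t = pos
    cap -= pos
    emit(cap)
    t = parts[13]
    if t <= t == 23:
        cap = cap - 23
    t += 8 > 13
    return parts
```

3

Transformed code:
def build(parts):
    parts = set()
    for speed in cap:
        if speed == 18:
            parts.add(handle(cap))
    t = pos[t]
    t = pos
    cap -= pos
    emit(cap)
    t = parts[13]
    if t <= t and t == 23:
        cap = cap - 23
    t += 8 > 13
    return parts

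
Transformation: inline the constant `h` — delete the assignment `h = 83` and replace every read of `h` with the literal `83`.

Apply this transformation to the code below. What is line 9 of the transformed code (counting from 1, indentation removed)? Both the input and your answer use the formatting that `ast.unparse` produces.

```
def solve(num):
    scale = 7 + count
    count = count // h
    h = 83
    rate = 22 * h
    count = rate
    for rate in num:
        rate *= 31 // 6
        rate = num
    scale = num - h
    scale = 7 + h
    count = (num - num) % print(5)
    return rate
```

Transformed code:
def solve(num):
    scale = 7 + count
    count = count // 83
    rate = 22 * 83
    count = rate
    for rate in num:
        rate *= 31 // 6
        rate = num
    scale = num - 83
    scale = 7 + 83
    count = (num - num) % print(5)
    return rate

scale = num - 83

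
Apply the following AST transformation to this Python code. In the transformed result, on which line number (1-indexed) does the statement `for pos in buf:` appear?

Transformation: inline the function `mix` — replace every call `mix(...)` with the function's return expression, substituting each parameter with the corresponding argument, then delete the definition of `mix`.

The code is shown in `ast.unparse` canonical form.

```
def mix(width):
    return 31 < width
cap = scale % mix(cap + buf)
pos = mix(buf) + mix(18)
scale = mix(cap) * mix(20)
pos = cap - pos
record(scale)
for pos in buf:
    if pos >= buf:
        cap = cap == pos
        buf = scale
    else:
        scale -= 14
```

6

Transformed code:
cap = scale % (31 < cap + buf)
pos = (31 < buf) + (31 < 18)
scale = (31 < cap) * (31 < 20)
pos = cap - pos
record(scale)
for pos in buf:
    if pos >= buf:
        cap = cap == pos
        buf = scale
    else:
        scale -= 14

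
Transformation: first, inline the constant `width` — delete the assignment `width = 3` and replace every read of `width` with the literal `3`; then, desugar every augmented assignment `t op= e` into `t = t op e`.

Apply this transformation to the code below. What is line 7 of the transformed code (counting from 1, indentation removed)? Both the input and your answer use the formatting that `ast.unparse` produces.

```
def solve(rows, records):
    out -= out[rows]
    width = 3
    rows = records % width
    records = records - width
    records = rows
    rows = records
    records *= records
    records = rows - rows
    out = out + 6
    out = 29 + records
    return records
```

Transformed code:
def solve(rows, records):
    out = out - out[rows]
    rows = records % 3
    records = records - 3
    records = rows
    rows = records
    records = records * records
    records = rows - rows
    out = out + 6
    out = 29 + records
    return records

records = records * records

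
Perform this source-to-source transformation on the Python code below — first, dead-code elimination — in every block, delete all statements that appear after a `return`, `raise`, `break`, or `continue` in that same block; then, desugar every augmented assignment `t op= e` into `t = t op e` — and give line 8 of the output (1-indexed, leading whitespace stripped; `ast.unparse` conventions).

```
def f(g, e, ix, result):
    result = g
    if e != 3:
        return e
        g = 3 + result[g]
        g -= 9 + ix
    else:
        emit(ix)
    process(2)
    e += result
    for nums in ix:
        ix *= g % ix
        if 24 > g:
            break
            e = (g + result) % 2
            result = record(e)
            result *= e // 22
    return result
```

Transformed code:
def f(g, e, ix, result):
    result = g
    if e != 3:
        return e
    else:
        emit(ix)
    process(2)
    e = e + result
    for nums in ix:
        ix = ix * (g % ix)
        if 24 > g:
            break
    return result

e = e + result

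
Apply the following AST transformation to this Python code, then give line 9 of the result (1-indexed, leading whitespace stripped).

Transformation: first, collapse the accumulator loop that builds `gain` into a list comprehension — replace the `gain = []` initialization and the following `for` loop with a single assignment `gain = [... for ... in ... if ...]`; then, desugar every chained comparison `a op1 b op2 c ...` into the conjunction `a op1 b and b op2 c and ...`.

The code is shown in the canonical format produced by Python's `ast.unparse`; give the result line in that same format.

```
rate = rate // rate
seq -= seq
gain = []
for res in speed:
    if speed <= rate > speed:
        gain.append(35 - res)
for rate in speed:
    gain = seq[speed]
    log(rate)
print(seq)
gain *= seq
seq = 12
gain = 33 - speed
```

Transformed code:
rate = rate // rate
seq -= seq
gain = [35 - res for res in speed if speed <= rate and rate > speed]
for rate in speed:
    gain = seq[speed]
    log(rate)
print(seq)
gain *= seq
seq = 12
gain = 33 - speed

seq = 12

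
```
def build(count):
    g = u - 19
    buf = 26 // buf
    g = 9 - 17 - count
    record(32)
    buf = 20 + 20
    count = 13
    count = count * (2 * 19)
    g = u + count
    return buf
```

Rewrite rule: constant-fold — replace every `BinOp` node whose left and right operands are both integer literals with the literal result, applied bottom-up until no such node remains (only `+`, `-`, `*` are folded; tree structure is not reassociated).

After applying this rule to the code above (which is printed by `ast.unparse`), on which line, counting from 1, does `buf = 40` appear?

Transformed code:
def build(count):
    g = u - 19
    buf = 26 // buf
    g = -8 - count
    record(32)
    buf = 40
    count = 13
    count = count * 38
    g = u + count
    return buf

6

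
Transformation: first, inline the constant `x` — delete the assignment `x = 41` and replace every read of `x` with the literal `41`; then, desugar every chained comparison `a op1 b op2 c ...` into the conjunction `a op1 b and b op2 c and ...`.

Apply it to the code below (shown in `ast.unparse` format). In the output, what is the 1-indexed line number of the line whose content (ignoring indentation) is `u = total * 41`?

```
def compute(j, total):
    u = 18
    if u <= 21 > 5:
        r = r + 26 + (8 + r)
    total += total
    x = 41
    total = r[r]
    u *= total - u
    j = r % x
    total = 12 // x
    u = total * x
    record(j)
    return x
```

10

Transformed code:
def compute(j, total):
    u = 18
    if u <= 21 and 21 > 5:
        r = r + 26 + (8 + r)
    total += total
    total = r[r]
    u *= total - u
    j = r % 41
    total = 12 // 41
    u = total * 41
    record(j)
    return 41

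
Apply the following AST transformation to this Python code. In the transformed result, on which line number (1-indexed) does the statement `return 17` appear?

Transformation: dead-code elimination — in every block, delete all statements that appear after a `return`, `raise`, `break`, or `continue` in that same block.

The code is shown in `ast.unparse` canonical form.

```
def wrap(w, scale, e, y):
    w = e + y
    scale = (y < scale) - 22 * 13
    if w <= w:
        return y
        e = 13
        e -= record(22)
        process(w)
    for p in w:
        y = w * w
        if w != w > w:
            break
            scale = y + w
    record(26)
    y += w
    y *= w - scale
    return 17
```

13

Transformed code:
def wrap(w, scale, e, y):
    w = e + y
    scale = (y < scale) - 22 * 13
    if w <= w:
        return y
    for p in w:
        y = w * w
        if w != w > w:
            break
    record(26)
    y += w
    y *= w - scale
    return 17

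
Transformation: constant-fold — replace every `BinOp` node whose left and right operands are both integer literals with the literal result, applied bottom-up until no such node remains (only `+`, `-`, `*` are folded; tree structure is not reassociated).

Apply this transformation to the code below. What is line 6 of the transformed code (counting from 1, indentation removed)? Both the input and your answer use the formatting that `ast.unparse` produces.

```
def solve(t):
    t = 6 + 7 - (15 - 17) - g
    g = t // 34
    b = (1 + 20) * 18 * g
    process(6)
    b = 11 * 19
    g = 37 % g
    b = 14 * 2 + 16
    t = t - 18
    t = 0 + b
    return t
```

b = 209

Transformed code:
def solve(t):
    t = 15 - g
    g = t // 34
    b = 378 * g
    process(6)
    b = 209
    g = 37 % g
    b = 44
    t = t - 18
    t = 0 + b
    return t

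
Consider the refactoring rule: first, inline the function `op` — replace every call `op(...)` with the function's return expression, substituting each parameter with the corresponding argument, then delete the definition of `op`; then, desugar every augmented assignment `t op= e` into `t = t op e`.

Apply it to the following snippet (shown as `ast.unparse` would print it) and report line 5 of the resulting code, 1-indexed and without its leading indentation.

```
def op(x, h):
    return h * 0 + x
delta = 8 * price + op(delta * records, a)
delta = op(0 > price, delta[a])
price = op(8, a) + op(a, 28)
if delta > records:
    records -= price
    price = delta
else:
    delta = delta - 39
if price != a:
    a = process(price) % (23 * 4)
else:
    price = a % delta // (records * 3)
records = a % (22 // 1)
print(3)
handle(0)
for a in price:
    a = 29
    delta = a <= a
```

Transformed code:
delta = 8 * price + (a * 0 + delta * records)
delta = delta[a] * 0 + (0 > price)
price = a * 0 + 8 + (28 * 0 + a)
if delta > records:
    records = records - price
    price = delta
else:
    delta = delta - 39
if price != a:
    a = process(price) % (23 * 4)
else:
    price = a % delta // (records * 3)
records = a % (22 // 1)
print(3)
handle(0)
for a in price:
    a = 29
    delta = a <= a

records = records - price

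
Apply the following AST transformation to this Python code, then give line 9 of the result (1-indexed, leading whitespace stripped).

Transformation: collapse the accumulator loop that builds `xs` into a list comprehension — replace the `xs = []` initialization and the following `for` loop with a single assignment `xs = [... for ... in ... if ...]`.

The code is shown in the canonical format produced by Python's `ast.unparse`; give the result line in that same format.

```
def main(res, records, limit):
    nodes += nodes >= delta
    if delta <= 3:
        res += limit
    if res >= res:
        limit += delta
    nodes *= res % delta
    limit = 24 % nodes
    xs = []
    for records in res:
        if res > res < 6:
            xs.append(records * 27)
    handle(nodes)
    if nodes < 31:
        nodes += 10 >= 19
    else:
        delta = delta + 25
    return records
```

xs = [records * 27 for records in res if res > res < 6]

Transformed code:
def main(res, records, limit):
    nodes += nodes >= delta
    if delta <= 3:
        res += limit
    if res >= res:
        limit += delta
    nodes *= res % delta
    limit = 24 % nodes
    xs = [records * 27 for records in res if res > res < 6]
    handle(nodes)
    if nodes < 31:
        nodes += 10 >= 19
    else:
        delta = delta + 25
    return records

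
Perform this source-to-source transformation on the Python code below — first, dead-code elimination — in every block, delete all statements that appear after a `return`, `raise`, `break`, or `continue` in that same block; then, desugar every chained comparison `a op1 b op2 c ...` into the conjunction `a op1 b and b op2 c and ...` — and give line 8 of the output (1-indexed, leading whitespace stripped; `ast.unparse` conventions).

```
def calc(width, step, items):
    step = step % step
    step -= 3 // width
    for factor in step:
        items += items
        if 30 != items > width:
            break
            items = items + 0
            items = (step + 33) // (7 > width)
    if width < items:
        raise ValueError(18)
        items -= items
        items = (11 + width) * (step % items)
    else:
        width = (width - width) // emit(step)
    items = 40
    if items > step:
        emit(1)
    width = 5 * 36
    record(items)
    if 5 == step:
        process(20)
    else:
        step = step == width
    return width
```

Transformed code:
def calc(width, step, items):
    step = step % step
    step -= 3 // width
    for factor in step:
        items += items
        if 30 != items and items > width:
            break
    if width < items:
        raise ValueError(18)
    else:
        width = (width - width) // emit(step)
    items = 40
    if items > step:
        emit(1)
    width = 5 * 36
    record(items)
    if 5 == step:
        process(20)
    else:
        step = step == width
    return width

if width < items:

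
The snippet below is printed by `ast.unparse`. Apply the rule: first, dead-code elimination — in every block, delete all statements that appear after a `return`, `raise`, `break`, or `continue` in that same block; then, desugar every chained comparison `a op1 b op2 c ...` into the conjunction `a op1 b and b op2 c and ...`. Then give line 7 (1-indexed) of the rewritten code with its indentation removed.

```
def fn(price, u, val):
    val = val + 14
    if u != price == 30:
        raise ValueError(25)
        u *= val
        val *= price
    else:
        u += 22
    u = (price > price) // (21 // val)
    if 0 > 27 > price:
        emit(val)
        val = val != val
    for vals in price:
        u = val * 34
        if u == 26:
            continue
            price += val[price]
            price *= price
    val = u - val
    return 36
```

u = (price > price) // (21 // val)

Transformed code:
def fn(price, u, val):
    val = val + 14
    if u != price and price == 30:
        raise ValueError(25)
    else:
        u += 22
    u = (price > price) // (21 // val)
    if 0 > 27 and 27 > price:
        emit(val)
        val = val != val
    for vals in price:
        u = val * 34
        if u == 26:
            continue
    val = u - val
    return 36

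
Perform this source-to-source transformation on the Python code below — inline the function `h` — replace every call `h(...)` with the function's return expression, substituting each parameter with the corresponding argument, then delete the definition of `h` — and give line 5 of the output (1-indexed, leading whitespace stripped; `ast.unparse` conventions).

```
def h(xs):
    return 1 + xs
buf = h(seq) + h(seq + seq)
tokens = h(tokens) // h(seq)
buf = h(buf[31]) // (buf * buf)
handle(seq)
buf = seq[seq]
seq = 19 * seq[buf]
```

buf = seq[seq]

Transformed code:
buf = 1 + seq + (1 + (seq + seq))
tokens = (1 + tokens) // (1 + seq)
buf = (1 + buf[31]) // (buf * buf)
handle(seq)
buf = seq[seq]
seq = 19 * seq[buf]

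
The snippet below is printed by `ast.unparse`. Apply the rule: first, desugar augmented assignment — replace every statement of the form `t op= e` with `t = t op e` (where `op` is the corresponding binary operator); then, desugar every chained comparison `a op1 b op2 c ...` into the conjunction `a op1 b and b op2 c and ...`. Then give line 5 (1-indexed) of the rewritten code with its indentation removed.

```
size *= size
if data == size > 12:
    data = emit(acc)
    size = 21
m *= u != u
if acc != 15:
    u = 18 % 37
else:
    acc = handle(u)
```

m = m * (u != u)

Transformed code:
size = size * size
if data == size and size > 12:
    data = emit(acc)
    size = 21
m = m * (u != u)
if acc != 15:
    u = 18 % 37
else:
    acc = handle(u)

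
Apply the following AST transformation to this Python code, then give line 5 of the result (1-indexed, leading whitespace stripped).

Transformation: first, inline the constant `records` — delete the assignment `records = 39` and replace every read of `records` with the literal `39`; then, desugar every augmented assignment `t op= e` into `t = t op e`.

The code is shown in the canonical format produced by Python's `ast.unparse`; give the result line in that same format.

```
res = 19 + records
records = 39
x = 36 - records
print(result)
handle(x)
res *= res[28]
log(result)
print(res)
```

res = res * res[28]

Transformed code:
res = 19 + 39
x = 36 - 39
print(result)
handle(x)
res = res * res[28]
log(result)
print(res)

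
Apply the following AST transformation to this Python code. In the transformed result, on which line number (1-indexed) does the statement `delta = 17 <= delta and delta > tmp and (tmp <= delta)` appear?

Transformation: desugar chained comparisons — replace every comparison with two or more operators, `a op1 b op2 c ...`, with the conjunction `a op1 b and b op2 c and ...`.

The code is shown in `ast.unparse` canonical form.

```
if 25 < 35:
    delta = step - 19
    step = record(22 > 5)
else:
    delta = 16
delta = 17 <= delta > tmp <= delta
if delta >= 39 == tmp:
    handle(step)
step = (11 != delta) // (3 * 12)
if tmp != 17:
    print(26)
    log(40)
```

6

Transformed code:
if 25 < 35:
    delta = step - 19
    step = record(22 > 5)
else:
    delta = 16
delta = 17 <= delta and delta > tmp and (tmp <= delta)
if delta >= 39 and 39 == tmp:
    handle(step)
step = (11 != delta) // (3 * 12)
if tmp != 17:
    print(26)
    log(40)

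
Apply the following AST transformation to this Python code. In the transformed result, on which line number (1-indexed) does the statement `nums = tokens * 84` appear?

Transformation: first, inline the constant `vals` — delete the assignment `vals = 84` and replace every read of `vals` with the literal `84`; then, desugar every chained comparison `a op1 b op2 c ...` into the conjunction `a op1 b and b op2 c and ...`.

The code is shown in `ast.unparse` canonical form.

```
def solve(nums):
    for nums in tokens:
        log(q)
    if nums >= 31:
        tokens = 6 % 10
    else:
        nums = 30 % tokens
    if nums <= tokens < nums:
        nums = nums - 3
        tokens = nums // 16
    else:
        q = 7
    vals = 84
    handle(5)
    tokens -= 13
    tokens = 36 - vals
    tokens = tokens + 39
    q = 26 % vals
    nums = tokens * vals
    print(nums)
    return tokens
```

18

Transformed code:
def solve(nums):
    for nums in tokens:
        log(q)
    if nums >= 31:
        tokens = 6 % 10
    else:
        nums = 30 % tokens
    if nums <= tokens and tokens < nums:
        nums = nums - 3
        tokens = nums // 16
    else:
        q = 7
    handle(5)
    tokens -= 13
    tokens = 36 - 84
    tokens = tokens + 39
    q = 26 % 84
    nums = tokens * 84
    print(nums)
    return tokens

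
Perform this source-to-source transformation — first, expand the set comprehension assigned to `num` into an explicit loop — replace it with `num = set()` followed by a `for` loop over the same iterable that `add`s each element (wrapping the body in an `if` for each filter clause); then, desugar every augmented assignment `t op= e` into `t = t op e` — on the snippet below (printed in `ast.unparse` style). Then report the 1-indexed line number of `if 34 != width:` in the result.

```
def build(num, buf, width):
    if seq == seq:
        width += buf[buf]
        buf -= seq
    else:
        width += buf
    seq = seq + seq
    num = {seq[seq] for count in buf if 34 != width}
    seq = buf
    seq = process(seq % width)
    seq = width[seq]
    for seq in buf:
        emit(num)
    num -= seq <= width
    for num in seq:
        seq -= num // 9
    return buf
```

10

Transformed code:
def build(num, buf, width):
    if seq == seq:
        width = width + buf[buf]
        buf = buf - seq
    else:
        width = width + buf
    seq = seq + seq
    num = set()
    for count in buf:
        if 34 != width:
            num.add(seq[seq])
    seq = buf
    seq = process(seq % width)
    seq = width[seq]
    for seq in buf:
        emit(num)
    num = num - (seq <= width)
    for num in seq:
        seq = seq - num // 9
    return buf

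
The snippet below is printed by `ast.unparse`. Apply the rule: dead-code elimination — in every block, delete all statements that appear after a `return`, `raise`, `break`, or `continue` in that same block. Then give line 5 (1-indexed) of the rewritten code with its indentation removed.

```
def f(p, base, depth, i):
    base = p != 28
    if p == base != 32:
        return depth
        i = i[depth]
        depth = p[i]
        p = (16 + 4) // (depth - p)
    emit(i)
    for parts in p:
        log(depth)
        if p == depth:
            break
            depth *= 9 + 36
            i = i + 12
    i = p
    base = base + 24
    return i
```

emit(i)

Transformed code:
def f(p, base, depth, i):
    base = p != 28
    if p == base != 32:
        return depth
    emit(i)
    for parts in p:
        log(depth)
        if p == depth:
            break
    i = p
    base = base + 24
    return i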